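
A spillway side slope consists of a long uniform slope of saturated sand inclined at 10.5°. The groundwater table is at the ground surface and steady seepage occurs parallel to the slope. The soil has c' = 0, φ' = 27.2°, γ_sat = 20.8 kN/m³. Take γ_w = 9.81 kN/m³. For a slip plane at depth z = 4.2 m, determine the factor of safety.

FS = 1.47

With seepage parallel to the slope and the water table at the surface, the effective normal stress on the slip plane uses the buoyant unit weight γ' = γ_sat − γ_w while the driving shear stress uses γ_sat:
FS = [c' + γ' z cos²β tanφ'] / [γ_sat z sinβ cosβ]
(For c' = 0 this reduces to FS = (γ'/γ_sat)·tanφ'/tanβ.)
γ' = 20.8 − 9.81 = 10.99 kN/m³
Numerator = 0.0 + 10.99·4.2·cos²10.5°·tan27.2° = 0.0 + 10.99·4.2·0.9668·0.5139 = 22.934 kPa
Denominator = 20.8·4.2·sin10.5°·cos10.5° = 20.8·4.2·0.1822·0.9833 = 15.654 kPa
FS = 22.934 / 15.654 = 1.465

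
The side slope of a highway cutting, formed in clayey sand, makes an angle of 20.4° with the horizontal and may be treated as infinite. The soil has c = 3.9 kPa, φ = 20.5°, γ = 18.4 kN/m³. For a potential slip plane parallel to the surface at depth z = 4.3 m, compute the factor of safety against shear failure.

For an infinite slope with a slip plane parallel to the surface (no pore pressure): FS = [c + γz cos²β tanφ] / [γz sinβ cosβ].
γz = 18.4·4.3 = 79.12 kN/m²
Numerator = 3.9 + 79.12·cos²20.4°·tan20.5° = 3.9 + 79.12·0.8785·0.3739 = 29.887 kPa
Denominator = 79.12·sin20.4°·cos20.4° = 79.12·0.3486·0.9373 = 25.849 kPa
FS = 29.887 / 25.849 = 1.156

FS = 1.16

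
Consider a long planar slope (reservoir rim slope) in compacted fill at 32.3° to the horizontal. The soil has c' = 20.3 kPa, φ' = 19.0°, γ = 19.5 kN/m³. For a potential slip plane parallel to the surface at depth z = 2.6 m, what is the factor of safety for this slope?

For an infinite slope with a slip plane parallel to the surface (no pore pressure): FS = [c' + γz cos²β tanφ'] / [γz sinβ cosβ].
γz = 19.5·2.6 = 50.70 kN/m²
Numerator = 20.3 + 50.70·cos²32.3°·tan19.0° = 20.3 + 50.70·0.7145·0.3443 = 32.773 kPa
Denominator = 50.70·sin32.3°·cos32.3° = 50.70·0.5344·0.8453 = 22.900 kPa
FS = 32.773 / 22.900 = 1.431

FS = 1.43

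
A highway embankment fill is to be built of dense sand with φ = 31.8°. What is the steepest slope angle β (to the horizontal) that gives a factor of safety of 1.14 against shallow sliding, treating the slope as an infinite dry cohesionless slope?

For an infinite dry cohesionless slope FS = tanφ/tanβ, so tanβ = tanφ / FS.
tanβ = tan31.8° / 1.14 = 0.6200 / 1.14 = 0.5439
β = arctan(0.5439) = 28.54°

β = 28.5°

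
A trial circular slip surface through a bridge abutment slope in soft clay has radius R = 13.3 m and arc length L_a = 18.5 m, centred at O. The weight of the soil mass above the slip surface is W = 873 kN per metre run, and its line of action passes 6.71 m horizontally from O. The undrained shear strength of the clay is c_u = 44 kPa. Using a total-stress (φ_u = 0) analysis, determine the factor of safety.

FS = 1.85

Taking moments about the centre O, the resisting moment is provided by the undrained shear strength acting along the arc:
M_R = c_u·L_a·R = 44·18.50·13.3 = 10826.2 kN·m/m
M_D = W·d = 873·6.71 = 5857.8 kN·m/m
FS = M_R / M_D = 10826.2 / 5857.8 = 1.848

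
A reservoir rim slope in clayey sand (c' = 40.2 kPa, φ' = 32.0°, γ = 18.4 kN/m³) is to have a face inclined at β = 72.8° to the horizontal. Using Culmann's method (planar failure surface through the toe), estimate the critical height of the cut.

Culmann's analysis gives the critical failure plane at α_cr = (β + φ')/2 = (72.8 + 32.0)/2 = 52.4°, and the critical height
H_c = (4c'/γ) · sinβ cosφ' / [1 − cos(β − φ')]
    = (4·40.2/18.4) · sin72.8°·cos32.0° / [1 − cos(40.8°)]
    = 8.739 · 0.9553·0.8480 / [1 − 0.7570]
    = 8.739 · 0.8101 / 0.2430
    = 29.13 m

H_c = 29.13 m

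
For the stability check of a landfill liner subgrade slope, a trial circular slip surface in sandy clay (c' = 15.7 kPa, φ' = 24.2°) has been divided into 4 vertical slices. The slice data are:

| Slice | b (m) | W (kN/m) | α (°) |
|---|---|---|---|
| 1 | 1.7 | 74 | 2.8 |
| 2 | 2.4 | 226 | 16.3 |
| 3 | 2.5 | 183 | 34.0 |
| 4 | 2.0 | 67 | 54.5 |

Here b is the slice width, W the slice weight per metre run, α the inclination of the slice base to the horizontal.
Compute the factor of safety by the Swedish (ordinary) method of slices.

FS = 1.71

Ordinary method of slices: FS = Σ[c'·Δl_i + (W_i cosα_i)·tanφ'] / Σ W_i sinα_i, with Δl_i = b_i / cosα_i.
Slice 1: Δl = 1.7/cos2.8° = 1.702 m; N'_1 = 74·cos2.8° = 73.9; c'Δl = 26.72; W sinα = 3.6
Slice 2: Δl = 2.4/cos16.3° = 2.501 m; N'_2 = 226·cos16.3° = 216.9; c'Δl = 39.26; W sinα = 63.4
Slice 3: Δl = 2.5/cos34.0° = 3.016 m; N'_3 = 183·cos34.0° = 151.7; c'Δl = 47.34; W sinα = 102.3
Slice 4: Δl = 2.0/cos54.5° = 3.444 m; N'_4 = 67·cos54.5° = 38.9; c'Δl = 54.07; W sinα = 54.5
Σc'Δl = 167.4 kN/m; ΣN' = 481.4 kN/m; ΣW sinα = 223.9 kN/m
Resisting = 167.4 + 481.4·tan24.2° = 167.4 + 216.4 = 383.8 kN/m
FS = 383.8 / 223.9 = 1.714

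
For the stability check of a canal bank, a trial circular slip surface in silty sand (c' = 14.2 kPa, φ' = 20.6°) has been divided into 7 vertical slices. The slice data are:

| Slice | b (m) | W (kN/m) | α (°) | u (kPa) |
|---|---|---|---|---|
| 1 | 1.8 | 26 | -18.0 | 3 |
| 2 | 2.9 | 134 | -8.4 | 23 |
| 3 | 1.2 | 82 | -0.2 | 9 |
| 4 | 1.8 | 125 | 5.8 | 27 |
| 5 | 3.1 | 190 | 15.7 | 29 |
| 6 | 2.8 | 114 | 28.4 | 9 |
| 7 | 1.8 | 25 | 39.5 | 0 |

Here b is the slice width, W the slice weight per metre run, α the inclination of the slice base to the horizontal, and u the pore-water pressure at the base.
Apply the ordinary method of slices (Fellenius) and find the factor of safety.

FS = 3.67

Ordinary method of slices: FS = Σ[c'·Δl_i + (W_i cosα_i − u_i·Δl_i)·tanφ'] / Σ W_i sinα_i, with Δl_i = b_i / cosα_i.
Slice 1: Δl = 1.8/cos(-18.0°) = 1.893 m; N'_1 = 26·cos(-18.0°) − 3·1.893 = 19.0; c'Δl = 26.88; W sinα = -8.0
Slice 2: Δl = 2.9/cos(-8.4°) = 2.931 m; N'_2 = 134·cos(-8.4°) − 23·2.931 = 65.1; c'Δl = 41.63; W sinα = -19.6
Slice 3: Δl = 1.2/cos(-0.2°) = 1.200 m; N'_3 = 82·cos(-0.2°) − 9·1.200 = 71.2; c'Δl = 17.04; W sinα = -0.3
Slice 4: Δl = 1.8/cos5.8° = 1.809 m; N'_4 = 125·cos5.8° − 27·1.809 = 75.5; c'Δl = 25.69; W sinα = 12.6
Slice 5: Δl = 3.1/cos15.7° = 3.220 m; N'_5 = 190·cos15.7° − 29·3.220 = 89.5; c'Δl = 45.73; W sinα = 51.4
Slice 6: Δl = 2.8/cos28.4° = 3.183 m; N'_6 = 114·cos28.4° − 9·3.183 = 71.6; c'Δl = 45.20; W sinα = 54.2
Slice 7: Δl = 1.8/cos39.5° = 2.333 m; N'_7 = 25·cos39.5° − 0·2.333 = 19.3; c'Δl = 33.12; W sinα = 15.9
Σc'Δl = 235.3 kN/m; ΣN' = 411.3 kN/m; ΣW sinα = 106.3 kN/m
Resisting = 235.3 + 411.3·tan20.6° = 235.3 + 154.6 = 389.9 kN/m
FS = 389.9 / 106.3 = 3.669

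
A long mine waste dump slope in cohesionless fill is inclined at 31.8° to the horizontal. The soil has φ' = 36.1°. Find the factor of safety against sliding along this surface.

For a dry cohesionless infinite slope the factor of safety is FS = tanφ' / tanβ.
FS = tan36.1° / tan31.8° = 0.7292 / 0.6200 = 1.176

FS = 1.18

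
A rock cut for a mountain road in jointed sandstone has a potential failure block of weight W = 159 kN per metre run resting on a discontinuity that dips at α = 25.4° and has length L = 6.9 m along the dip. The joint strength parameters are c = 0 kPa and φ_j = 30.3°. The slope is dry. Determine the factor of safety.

FS = 1.23

Resolving the block weight along and normal to the plane and applying the Mohr–Coulomb strength on the joint:
N' = W cosα = 159·cos25.4° = 143.6 kN/m
Driving force T = W sinα = 159·sin25.4° = 68.2 kN/m
Resisting force R = c·L + N'·tanφ_j = 0·6.9 + 143.6·tan30.3° = 0.0 + 83.9 = 83.9 kN/m
FS = R / T = 83.9 / 68.2 = 1.231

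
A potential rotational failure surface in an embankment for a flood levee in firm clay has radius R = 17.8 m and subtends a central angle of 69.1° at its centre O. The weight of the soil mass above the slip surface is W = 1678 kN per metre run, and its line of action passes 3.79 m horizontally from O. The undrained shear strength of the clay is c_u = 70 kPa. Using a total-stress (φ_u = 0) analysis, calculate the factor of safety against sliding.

FS = 4.21

Taking moments about the centre O, the resisting moment is provided by the undrained shear strength acting along the arc:
Arc length L_a = R·θ = 17.8·(69.1°·π/180) = 17.8·1.2060 = 21.47 m
M_R = c_u·L_a·R = 70·21.47·17.8 = 26748.1 kN·m/m
M_D = W·d = 1678·3.79 = 6359.6 kN·m/m
FS = M_R / M_D = 26748.1 / 6359.6 = 4.206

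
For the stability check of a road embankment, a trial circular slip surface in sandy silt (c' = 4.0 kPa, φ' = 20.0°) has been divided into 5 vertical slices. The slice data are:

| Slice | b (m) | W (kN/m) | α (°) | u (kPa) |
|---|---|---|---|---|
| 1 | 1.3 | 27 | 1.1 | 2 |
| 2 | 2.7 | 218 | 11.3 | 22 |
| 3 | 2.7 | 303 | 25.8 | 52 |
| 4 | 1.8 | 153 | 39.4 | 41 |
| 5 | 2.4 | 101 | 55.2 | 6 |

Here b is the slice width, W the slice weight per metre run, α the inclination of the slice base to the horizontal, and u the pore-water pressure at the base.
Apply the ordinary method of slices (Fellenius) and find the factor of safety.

FS = 0.51

Ordinary method of slices: FS = Σ[c'·Δl_i + (W_i cosα_i − u_i·Δl_i)·tanφ'] / Σ W_i sinα_i, with Δl_i = b_i / cosα_i.
Slice 1: Δl = 1.3/cos1.1° = 1.300 m; N'_1 = 27·cos1.1° − 2·1.300 = 24.4; c'Δl = 5.20; W sinα = 0.5
Slice 2: Δl = 2.7/cos11.3° = 2.753 m; N'_2 = 218·cos11.3° − 22·2.753 = 153.2; c'Δl = 11.01; W sinα = 42.7
Slice 3: Δl = 2.7/cos25.8° = 2.999 m; N'_3 = 303·cos25.8° − 52·2.999 = 116.9; c'Δl = 12.00; W sinα = 131.9
Slice 4: Δl = 1.8/cos39.4° = 2.329 m; N'_4 = 153·cos39.4° − 41·2.329 = 22.7; c'Δl = 9.32; W sinα = 97.1
Slice 5: Δl = 2.4/cos55.2° = 4.205 m; N'_5 = 101·cos55.2° − 6·4.205 = 32.4; c'Δl = 16.82; W sinα = 82.9
Σc'Δl = 54.3 kN/m; ΣN' = 349.6 kN/m; ΣW sinα = 355.2 kN/m
Resisting = 54.3 + 349.6·tan20.0° = 54.3 + 127.2 = 181.6 kN/m
FS = 181.6 / 355.2 = 0.511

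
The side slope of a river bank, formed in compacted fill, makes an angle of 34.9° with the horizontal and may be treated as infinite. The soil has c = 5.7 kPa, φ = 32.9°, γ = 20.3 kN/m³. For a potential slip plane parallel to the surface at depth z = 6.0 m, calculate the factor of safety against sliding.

FS = 1.03

For an infinite slope with a slip plane parallel to the surface (no pore pressure): FS = [c + γz cos²β tanφ] / [γz sinβ cosβ].
γz = 20.3·6.0 = 121.80 kN/m²
Numerator = 5.7 + 121.80·cos²34.9°·tan32.9° = 5.7 + 121.80·0.6726·0.6469 = 58.702 kPa
Denominator = 121.80·sin34.9°·cos34.9° = 121.80·0.5721·0.8202 = 57.154 kPa
FS = 58.702 / 57.154 = 1.027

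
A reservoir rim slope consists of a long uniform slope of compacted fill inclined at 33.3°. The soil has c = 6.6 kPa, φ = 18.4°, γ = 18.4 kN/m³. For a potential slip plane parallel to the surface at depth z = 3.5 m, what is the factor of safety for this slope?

FS = 0.73

For an infinite slope with a slip plane parallel to the surface (no pore pressure): FS = [c + γz cos²β tanφ] / [γz sinβ cosβ].
γz = 18.4·3.5 = 64.40 kN/m²
Numerator = 6.6 + 64.40·cos²33.3°·tan18.4° = 6.6 + 64.40·0.6986·0.3327 = 21.566 kPa
Denominator = 64.40·sin33.3°·cos33.3° = 64.40·0.5490·0.8358 = 29.552 kPa
FS = 21.566 / 29.552 = 0.730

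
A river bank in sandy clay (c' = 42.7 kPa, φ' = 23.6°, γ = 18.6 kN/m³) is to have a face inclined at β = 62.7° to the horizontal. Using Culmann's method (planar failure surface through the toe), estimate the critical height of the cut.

H_c = 33.39 m

Culmann's analysis gives the critical failure plane at α_cr = (β + φ')/2 = (62.7 + 23.6)/2 = 43.2°, and the critical height
H_c = (4c'/γ) · sinβ cosφ' / [1 − cos(β − φ')]
    = (4·42.7/18.6) · sin62.7°·cos23.6° / [1 − cos(39.1°)]
    = 9.183 · 0.8886·0.9164 / [1 − 0.7760]
    = 9.183 · 0.8143 / 0.2240
    = 33.39 m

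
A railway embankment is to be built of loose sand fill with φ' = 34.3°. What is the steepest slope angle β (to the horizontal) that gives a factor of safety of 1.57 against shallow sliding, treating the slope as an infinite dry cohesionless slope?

β = 23.5°

For an infinite dry cohesionless slope FS = tanφ'/tanβ, so tanβ = tanφ' / FS.
tanβ = tan34.3° / 1.57 = 0.6822 / 1.57 = 0.4345
β = arctan(0.4345) = 23.48°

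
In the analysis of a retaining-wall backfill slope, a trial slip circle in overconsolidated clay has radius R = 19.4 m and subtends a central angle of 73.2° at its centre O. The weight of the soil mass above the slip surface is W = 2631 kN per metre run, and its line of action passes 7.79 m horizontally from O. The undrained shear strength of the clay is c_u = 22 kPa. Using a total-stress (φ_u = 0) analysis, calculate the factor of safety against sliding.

Taking moments about the centre O, the resisting moment is provided by the undrained shear strength acting along the arc:
Arc length L_a = R·θ = 19.4·(73.2°·π/180) = 19.4·1.2776 = 24.79 m
M_R = c_u·L_a·R = 22·24.79·19.4 = 10578.3 kN·m/m
M_D = W·d = 2631·7.79 = 20495.5 kN·m/m
FS = M_R / M_D = 10578.3 / 20495.5 = 0.516

FS = 0.52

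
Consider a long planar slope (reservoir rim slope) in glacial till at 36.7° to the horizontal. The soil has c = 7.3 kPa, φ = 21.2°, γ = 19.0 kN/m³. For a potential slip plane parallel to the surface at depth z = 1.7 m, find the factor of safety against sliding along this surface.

FS = 0.99

For an infinite slope with a slip plane parallel to the surface (no pore pressure): FS = [c + γz cos²β tanφ] / [γz sinβ cosβ].
γz = 19.0·1.7 = 32.30 kN/m²
Numerator = 7.3 + 32.30·cos²36.7°·tan21.2° = 7.3 + 32.30·0.6428·0.3879 = 15.354 kPa
Denominator = 32.30·sin36.7°·cos36.7° = 32.30·0.5976·0.8018 = 15.477 kPa
FS = 15.354 / 15.477 = 0.992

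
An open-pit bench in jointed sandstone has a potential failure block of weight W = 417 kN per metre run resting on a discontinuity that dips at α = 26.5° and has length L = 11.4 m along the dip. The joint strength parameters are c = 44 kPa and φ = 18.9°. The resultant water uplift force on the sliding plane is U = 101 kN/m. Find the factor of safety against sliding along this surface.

FS = 3.20

Resolving the block weight along and normal to the plane and applying the Mohr–Coulomb strength on the joint:
N' = W cosα − U = 417·cos26.5° − 101 = 272.2 kN/m
Driving force T = W sinα = 417·sin26.5° = 186.1 kN/m
Resisting force R = c·L + N'·tanφ = 44·11.4 + 272.2·tan18.9° = 501.6 + 93.2 = 594.8 kN/m
FS = R / T = 594.8 / 186.1 = 3.197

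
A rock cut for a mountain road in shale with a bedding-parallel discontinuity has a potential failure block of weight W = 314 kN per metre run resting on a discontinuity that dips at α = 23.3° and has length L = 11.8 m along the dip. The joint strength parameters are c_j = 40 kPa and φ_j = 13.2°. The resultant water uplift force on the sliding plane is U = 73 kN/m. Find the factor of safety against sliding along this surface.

FS = 4.21

Resolving the block weight along and normal to the plane and applying the Mohr–Coulomb strength on the joint:
N' = W cosα − U = 314·cos23.3° − 73 = 215.4 kN/m
Driving force T = W sinα = 314·sin23.3° = 124.2 kN/m
Resisting force R = c_j·L + N'·tanφ_j = 40·11.8 + 215.4·tan13.2° = 472.0 + 50.5 = 522.5 kN/m
FS = R / T = 522.5 / 124.2 = 4.207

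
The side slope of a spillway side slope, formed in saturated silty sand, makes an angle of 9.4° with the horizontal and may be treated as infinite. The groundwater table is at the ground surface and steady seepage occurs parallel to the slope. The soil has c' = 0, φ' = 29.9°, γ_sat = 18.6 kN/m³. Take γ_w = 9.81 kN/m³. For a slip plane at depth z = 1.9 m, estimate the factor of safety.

With seepage parallel to the slope and the water table at the surface, the effective normal stress on the slip plane uses the buoyant unit weight γ' = γ_sat − γ_w while the driving shear stress uses γ_sat:
FS = [c' + γ' z cos²β tanφ'] / [γ_sat z sinβ cosβ]
(For c' = 0 this reduces to FS = (γ'/γ_sat)·tanφ'/tanβ.)
γ' = 18.6 − 9.81 = 8.79 kN/m³
Numerator = 0.0 + 8.79·1.9·cos²9.4°·tan29.9° = 0.0 + 8.79·1.9·0.9733·0.5750 = 9.347 kPa
Denominator = 18.6·1.9·sin9.4°·cos9.4° = 18.6·1.9·0.1633·0.9866 = 5.694 kPa
FS = 9.347 / 5.694 = 1.641

FS = 1.64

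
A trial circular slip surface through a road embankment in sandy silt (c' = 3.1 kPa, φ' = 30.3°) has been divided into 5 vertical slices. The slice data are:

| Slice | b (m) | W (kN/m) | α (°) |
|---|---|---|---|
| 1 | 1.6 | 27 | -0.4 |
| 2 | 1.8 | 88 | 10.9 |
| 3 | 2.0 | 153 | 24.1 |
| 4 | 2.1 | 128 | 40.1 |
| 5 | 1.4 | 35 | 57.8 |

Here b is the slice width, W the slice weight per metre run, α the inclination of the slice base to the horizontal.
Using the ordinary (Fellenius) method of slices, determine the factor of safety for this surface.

Ordinary method of slices: FS = Σ[c'·Δl_i + (W_i cosα_i)·tanφ'] / Σ W_i sinα_i, with Δl_i = b_i / cosα_i.
Slice 1: Δl = 1.6/cos(-0.4°) = 1.600 m; N'_1 = 27·cos(-0.4°) = 27.0; c'Δl = 4.96; W sinα = -0.2
Slice 2: Δl = 1.8/cos10.9° = 1.833 m; N'_2 = 88·cos10.9° = 86.4; c'Δl = 5.68; W sinα = 16.6
Slice 3: Δl = 2.0/cos24.1° = 2.191 m; N'_3 = 153·cos24.1° = 139.7; c'Δl = 6.79; W sinα = 62.5
Slice 4: Δl = 2.1/cos40.1° = 2.745 m; N'_4 = 128·cos40.1° = 97.9; c'Δl = 8.51; W sinα = 82.4
Slice 5: Δl = 1.4/cos57.8° = 2.627 m; N'_5 = 35·cos57.8° = 18.7; c'Δl = 8.14; W sinα = 29.6
Σc'Δl = 34.1 kN/m; ΣN' = 369.6 kN/m; ΣW sinα = 191.0 kN/m
Resisting = 34.1 + 369.6·tan30.3° = 34.1 + 216.0 = 250.1 kN/m
FS = 250.1 / 191.0 = 1.309

FS = 1.31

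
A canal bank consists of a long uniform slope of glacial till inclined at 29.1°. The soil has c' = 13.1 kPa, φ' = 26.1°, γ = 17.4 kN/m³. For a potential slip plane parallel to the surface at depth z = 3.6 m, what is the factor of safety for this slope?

FS = 1.37

For an infinite slope with a slip plane parallel to the surface (no pore pressure): FS = [c' + γz cos²β tanφ'] / [γz sinβ cosβ].
γz = 17.4·3.6 = 62.64 kN/m²
Numerator = 13.1 + 62.64·cos²29.1°·tan26.1° = 13.1 + 62.64·0.7635·0.4899 = 36.529 kPa
Denominator = 62.64·sin29.1°·cos29.1° = 62.64·0.4863·0.8738 = 26.619 kPa
FS = 36.529 / 26.619 = 1.372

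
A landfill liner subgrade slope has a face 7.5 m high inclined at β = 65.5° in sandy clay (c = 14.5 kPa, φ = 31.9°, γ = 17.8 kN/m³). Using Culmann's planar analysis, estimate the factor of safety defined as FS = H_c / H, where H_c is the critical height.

H_c = (4c/γ) · sinβ cosφ / [1 − cos(β − φ)]
    = (4·14.5/17.8) · sin65.5°·cos31.9° / [1 − cos33.6°]
    = 3.258 · 0.7725 / 0.1671 = 15.07 m
FS = H_c / H = 15.07 / 7.5 = 2.009

FS = 2.01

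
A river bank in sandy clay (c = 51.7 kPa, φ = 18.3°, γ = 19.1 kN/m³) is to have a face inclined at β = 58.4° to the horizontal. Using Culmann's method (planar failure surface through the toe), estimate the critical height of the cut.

H_c = 37.24 m

Culmann's analysis gives the critical failure plane at α_cr = (β + φ)/2 = (58.4 + 18.3)/2 = 38.4°, and the critical height
H_c = (4c/γ) · sinβ cosφ / [1 − cos(β − φ)]
    = (4·51.7/19.1) · sin58.4°·cos18.3° / [1 − cos(40.1°)]
    = 10.827 · 0.8517·0.9494 / [1 − 0.7649]
    = 10.827 · 0.8087 / 0.2351
    = 37.24 m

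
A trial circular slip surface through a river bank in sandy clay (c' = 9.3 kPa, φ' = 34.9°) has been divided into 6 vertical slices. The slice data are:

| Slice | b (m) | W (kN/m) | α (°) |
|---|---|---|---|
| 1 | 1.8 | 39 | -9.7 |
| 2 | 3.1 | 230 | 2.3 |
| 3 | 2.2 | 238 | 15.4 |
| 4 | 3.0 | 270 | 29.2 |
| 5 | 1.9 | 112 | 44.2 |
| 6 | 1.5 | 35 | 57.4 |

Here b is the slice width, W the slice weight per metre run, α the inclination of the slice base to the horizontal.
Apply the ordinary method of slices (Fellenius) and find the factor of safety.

Ordinary method of slices: FS = Σ[c'·Δl_i + (W_i cosα_i)·tanφ'] / Σ W_i sinα_i, with Δl_i = b_i / cosα_i.
Slice 1: Δl = 1.8/cos(-9.7°) = 1.826 m; N'_1 = 39·cos(-9.7°) = 38.4; c'Δl = 16.98; W sinα = -6.6
Slice 2: Δl = 3.1/cos2.3° = 3.102 m; N'_2 = 230·cos2.3° = 229.8; c'Δl = 28.85; W sinα = 9.2
Slice 3: Δl = 2.2/cos15.4° = 2.282 m; N'_3 = 238·cos15.4° = 229.5; c'Δl = 21.22; W sinα = 63.2
Slice 4: Δl = 3.0/cos29.2° = 3.437 m; N'_4 = 270·cos29.2° = 235.7; c'Δl = 31.96; W sinα = 131.7
Slice 5: Δl = 1.9/cos44.2° = 2.650 m; N'_5 = 112·cos44.2° = 80.3; c'Δl = 24.65; W sinα = 78.1
Slice 6: Δl = 1.5/cos57.4° = 2.784 m; N'_6 = 35·cos57.4° = 18.9; c'Δl = 25.89; W sinα = 29.5
Σc'Δl = 149.6 kN/m; ΣN' = 832.6 kN/m; ΣW sinα = 305.2 kN/m
Resisting = 149.6 + 832.6·tan34.9° = 149.6 + 580.8 = 730.4 kN/m
FS = 730.4 / 305.2 = 2.393

FS = 2.39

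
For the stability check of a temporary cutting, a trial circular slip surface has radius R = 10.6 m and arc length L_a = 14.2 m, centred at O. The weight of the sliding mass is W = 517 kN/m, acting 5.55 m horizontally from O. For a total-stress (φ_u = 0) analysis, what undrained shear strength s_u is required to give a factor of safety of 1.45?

FS = s_u·L_a·R / (W·d), so s_u = FS·W·d / (L_a·R).
s_u = 1.45·517·5.55 / (14.20·10.6) = 4160.6 / 150.52 = 27.64 kPa

s_u = 27.6 kPa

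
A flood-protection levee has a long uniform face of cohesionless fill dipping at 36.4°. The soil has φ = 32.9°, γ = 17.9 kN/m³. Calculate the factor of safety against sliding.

FS = 0.88

For a dry cohesionless infinite slope the factor of safety is FS = tanφ / tanβ.
FS = tan32.9° / tan36.4° = 0.6469 / 0.7373 = 0.877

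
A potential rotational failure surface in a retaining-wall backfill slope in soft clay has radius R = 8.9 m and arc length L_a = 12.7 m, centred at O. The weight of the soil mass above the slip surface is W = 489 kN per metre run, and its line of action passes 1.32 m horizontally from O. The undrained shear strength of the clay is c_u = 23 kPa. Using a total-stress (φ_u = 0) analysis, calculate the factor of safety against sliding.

Taking moments about the centre O, the resisting moment is provided by the undrained shear strength acting along the arc:
M_R = c_u·L_a·R = 23·12.70·8.9 = 2599.7 kN·m/m
M_D = W·d = 489·1.32 = 645.5 kN·m/m
FS = M_R / M_D = 2599.7 / 645.5 = 4.028

FS = 4.03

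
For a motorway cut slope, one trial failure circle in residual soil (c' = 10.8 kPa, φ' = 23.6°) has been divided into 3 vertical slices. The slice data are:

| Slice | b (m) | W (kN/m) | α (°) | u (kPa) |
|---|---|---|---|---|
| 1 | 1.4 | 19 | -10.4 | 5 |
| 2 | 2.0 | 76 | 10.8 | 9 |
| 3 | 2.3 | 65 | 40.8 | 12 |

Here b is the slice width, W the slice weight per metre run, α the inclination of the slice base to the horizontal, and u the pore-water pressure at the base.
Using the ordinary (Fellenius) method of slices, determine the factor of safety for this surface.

FS = 1.98

Ordinary method of slices: FS = Σ[c'·Δl_i + (W_i cosα_i − u_i·Δl_i)·tanφ'] / Σ W_i sinα_i, with Δl_i = b_i / cosα_i.
Slice 1: Δl = 1.4/cos(-10.4°) = 1.423 m; N'_1 = 19·cos(-10.4°) − 5·1.423 = 11.6; c'Δl = 15.37; W sinα = -3.4
Slice 2: Δl = 2.0/cos10.8° = 2.036 m; N'_2 = 76·cos10.8° − 9·2.036 = 56.3; c'Δl = 21.99; W sinα = 14.2
Slice 3: Δl = 2.3/cos40.8° = 3.038 m; N'_3 = 65·cos40.8° − 12·3.038 = 12.7; c'Δl = 32.81; W sinα = 42.5
Σc'Δl = 70.2 kN/m; ΣN' = 80.6 kN/m; ΣW sinα = 53.3 kN/m
Resisting = 70.2 + 80.6·tan23.6° = 70.2 + 35.2 = 105.4 kN/m
FS = 105.4 / 53.3 = 1.978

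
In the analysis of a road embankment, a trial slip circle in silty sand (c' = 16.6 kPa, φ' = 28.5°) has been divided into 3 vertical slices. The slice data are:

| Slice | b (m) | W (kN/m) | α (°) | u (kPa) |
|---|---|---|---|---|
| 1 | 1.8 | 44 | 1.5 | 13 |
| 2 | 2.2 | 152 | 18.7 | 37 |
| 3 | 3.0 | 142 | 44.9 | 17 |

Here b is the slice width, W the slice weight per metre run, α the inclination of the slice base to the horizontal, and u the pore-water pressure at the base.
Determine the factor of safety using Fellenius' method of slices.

FS = 1.31

Ordinary method of slices: FS = Σ[c'·Δl_i + (W_i cosα_i − u_i·Δl_i)·tanφ'] / Σ W_i sinα_i, with Δl_i = b_i / cosα_i.
Slice 1: Δl = 1.8/cos1.5° = 1.801 m; N'_1 = 44·cos1.5° − 13·1.801 = 20.6; c'Δl = 29.89; W sinα = 1.2
Slice 2: Δl = 2.2/cos18.7° = 2.323 m; N'_2 = 152·cos18.7° − 37·2.323 = 58.0; c'Δl = 38.56; W sinα = 48.7
Slice 3: Δl = 3.0/cos44.9° = 4.235 m; N'_3 = 142·cos44.9° − 17·4.235 = 28.6; c'Δl = 70.31; W sinα = 100.2
Σc'Δl = 138.8 kN/m; ΣN' = 107.2 kN/m; ΣW sinα = 150.1 kN/m
Resisting = 138.8 + 107.2·tan28.5° = 138.8 + 58.2 = 197.0 kN/m
FS = 197.0 / 150.1 = 1.312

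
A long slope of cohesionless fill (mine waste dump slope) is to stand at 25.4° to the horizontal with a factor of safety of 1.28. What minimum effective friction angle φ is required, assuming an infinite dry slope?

φ = 31.3°

FS = tanφ/tanβ ⇒ tanφ = FS · tanβ = 1.28 · tan25.4° = 0.6078
φ = arctan(0.6078) = 31.29°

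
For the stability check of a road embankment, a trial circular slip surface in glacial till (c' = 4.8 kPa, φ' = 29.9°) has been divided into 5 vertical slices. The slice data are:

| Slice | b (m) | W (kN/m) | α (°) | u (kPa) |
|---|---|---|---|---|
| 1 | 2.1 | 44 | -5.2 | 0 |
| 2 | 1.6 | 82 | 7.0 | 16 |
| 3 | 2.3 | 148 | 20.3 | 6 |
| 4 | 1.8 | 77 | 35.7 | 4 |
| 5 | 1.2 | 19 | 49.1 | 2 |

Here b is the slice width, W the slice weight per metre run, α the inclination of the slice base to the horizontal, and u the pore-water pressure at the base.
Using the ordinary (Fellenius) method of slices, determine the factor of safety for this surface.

FS = 1.83

Ordinary method of slices: FS = Σ[c'·Δl_i + (W_i cosα_i − u_i·Δl_i)·tanφ'] / Σ W_i sinα_i, with Δl_i = b_i / cosα_i.
Slice 1: Δl = 2.1/cos(-5.2°) = 2.109 m; N'_1 = 44·cos(-5.2°) − 0·2.109 = 43.8; c'Δl = 10.12; W sinα = -4.0
Slice 2: Δl = 1.6/cos7.0° = 1.612 m; N'_2 = 82·cos7.0° − 16·1.612 = 55.6; c'Δl = 7.74; W sinα = 10.0
Slice 3: Δl = 2.3/cos20.3° = 2.452 m; N'_3 = 148·cos20.3° − 6·2.452 = 124.1; c'Δl = 11.77; W sinα = 51.3
Slice 4: Δl = 1.8/cos35.7° = 2.217 m; N'_4 = 77·cos35.7° − 4·2.217 = 53.7; c'Δl = 10.64; W sinα = 44.9
Slice 5: Δl = 1.2/cos49.1° = 1.833 m; N'_5 = 19·cos49.1° − 2·1.833 = 8.8; c'Δl = 8.80; W sinα = 14.4
Σc'Δl = 49.1 kN/m; ΣN' = 285.9 kN/m; ΣW sinα = 116.6 kN/m
Resisting = 49.1 + 285.9·tan29.9° = 49.1 + 164.4 = 213.5 kN/m
FS = 213.5 / 116.6 = 1.830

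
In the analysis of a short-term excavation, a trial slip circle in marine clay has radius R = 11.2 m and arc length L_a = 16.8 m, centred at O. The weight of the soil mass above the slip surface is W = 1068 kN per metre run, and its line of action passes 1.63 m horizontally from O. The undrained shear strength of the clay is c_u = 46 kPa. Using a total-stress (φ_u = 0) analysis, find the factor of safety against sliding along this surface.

FS = 4.97

Taking moments about the centre O, the resisting moment is provided by the undrained shear strength acting along the arc:
M_R = c_u·L_a·R = 46·16.80·11.2 = 8655.4 kN·m/m
M_D = W·d = 1068·1.63 = 1740.8 kN·m/m
FS = M_R / M_D = 8655.4 / 1740.8 = 4.972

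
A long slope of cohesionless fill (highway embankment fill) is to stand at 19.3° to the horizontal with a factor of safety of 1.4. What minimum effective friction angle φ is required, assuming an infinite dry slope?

φ = 26.1°

FS = tanφ/tanβ ⇒ tanφ = FS · tanβ = 1.4 · tan19.3° = 0.4903
φ = arctan(0.4903) = 26.12°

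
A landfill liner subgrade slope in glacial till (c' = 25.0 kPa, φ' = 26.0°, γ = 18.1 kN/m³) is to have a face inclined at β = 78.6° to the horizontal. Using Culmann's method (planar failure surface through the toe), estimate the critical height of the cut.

Culmann's analysis gives the critical failure plane at α_cr = (β + φ')/2 = (78.6 + 26.0)/2 = 52.3°, and the critical height
H_c = (4c'/γ) · sinβ cosφ' / [1 − cos(β − φ')]
    = (4·25.0/18.1) · sin78.6°·cos26.0° / [1 − cos(52.6°)]
    = 5.525 · 0.9803·0.8988 / [1 − 0.6074]
    = 5.525 · 0.8811 / 0.3926
    = 12.40 m

H_c = 12.40 m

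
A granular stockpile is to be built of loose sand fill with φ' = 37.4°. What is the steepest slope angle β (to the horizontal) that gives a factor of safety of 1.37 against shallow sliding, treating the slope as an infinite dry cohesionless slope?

β = 29.2°

For an infinite dry cohesionless slope FS = tanφ'/tanβ, so tanβ = tanφ' / FS.
tanβ = tan37.4° / 1.37 = 0.7646 / 1.37 = 0.5581
β = arctan(0.5581) = 29.16°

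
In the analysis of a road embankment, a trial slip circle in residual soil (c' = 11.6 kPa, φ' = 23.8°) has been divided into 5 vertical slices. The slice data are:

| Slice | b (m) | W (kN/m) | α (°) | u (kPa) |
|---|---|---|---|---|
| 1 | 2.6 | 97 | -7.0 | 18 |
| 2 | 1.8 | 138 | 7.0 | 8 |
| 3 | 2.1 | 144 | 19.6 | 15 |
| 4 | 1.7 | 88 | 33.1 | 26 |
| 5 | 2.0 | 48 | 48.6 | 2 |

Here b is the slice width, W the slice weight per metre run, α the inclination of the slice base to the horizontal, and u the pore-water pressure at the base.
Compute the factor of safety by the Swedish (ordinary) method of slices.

Ordinary method of slices: FS = Σ[c'·Δl_i + (W_i cosα_i − u_i·Δl_i)·tanφ'] / Σ W_i sinα_i, with Δl_i = b_i / cosα_i.
Slice 1: Δl = 2.6/cos(-7.0°) = 2.620 m; N'_1 = 97·cos(-7.0°) − 18·2.620 = 49.1; c'Δl = 30.39; W sinα = -11.8
Slice 2: Δl = 1.8/cos7.0° = 1.814 m; N'_2 = 138·cos7.0° − 8·1.814 = 122.5; c'Δl = 21.04; W sinα = 16.8
Slice 3: Δl = 2.1/cos19.6° = 2.229 m; N'_3 = 144·cos19.6° − 15·2.229 = 102.2; c'Δl = 25.86; W sinα = 48.3
Slice 4: Δl = 1.7/cos33.1° = 2.029 m; N'_4 = 88·cos33.1° − 26·2.029 = 21.0; c'Δl = 23.54; W sinα = 48.1
Slice 5: Δl = 2.0/cos48.6° = 3.024 m; N'_5 = 48·cos48.6° − 2·3.024 = 25.7; c'Δl = 35.08; W sinα = 36.0
Σc'Δl = 135.9 kN/m; ΣN' = 320.5 kN/m; ΣW sinα = 137.4 kN/m
Resisting = 135.9 + 320.5·tan23.8° = 135.9 + 141.3 = 277.2 kN/m
FS = 277.2 / 137.4 = 2.018

FS = 2.02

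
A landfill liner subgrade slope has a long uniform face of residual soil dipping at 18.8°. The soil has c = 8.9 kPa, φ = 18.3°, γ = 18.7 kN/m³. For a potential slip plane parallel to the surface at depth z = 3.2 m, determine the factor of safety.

FS = 1.46

For an infinite slope with a slip plane parallel to the surface (no pore pressure): FS = [c + γz cos²β tanφ] / [γz sinβ cosβ].
γz = 18.7·3.2 = 59.84 kN/m²
Numerator = 8.9 + 59.84·cos²18.8°·tan18.3° = 8.9 + 59.84·0.8961·0.3307 = 26.635 kPa
Denominator = 59.84·sin18.8°·cos18.8° = 59.84·0.3223·0.9466 = 18.256 kPa
FS = 26.635 / 18.256 = 1.459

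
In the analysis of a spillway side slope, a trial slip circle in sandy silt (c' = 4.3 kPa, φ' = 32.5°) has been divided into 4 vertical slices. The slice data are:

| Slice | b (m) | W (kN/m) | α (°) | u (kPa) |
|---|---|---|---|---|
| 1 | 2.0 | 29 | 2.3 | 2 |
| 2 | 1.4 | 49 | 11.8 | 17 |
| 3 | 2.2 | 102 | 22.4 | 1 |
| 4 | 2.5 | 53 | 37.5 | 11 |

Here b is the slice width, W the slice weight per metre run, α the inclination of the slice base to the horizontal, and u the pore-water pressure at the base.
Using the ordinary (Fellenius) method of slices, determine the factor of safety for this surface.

Ordinary method of slices: FS = Σ[c'·Δl_i + (W_i cosα_i − u_i·Δl_i)·tanφ'] / Σ W_i sinα_i, with Δl_i = b_i / cosα_i.
Slice 1: Δl = 2.0/cos2.3° = 2.002 m; N'_1 = 29·cos2.3° − 2·2.002 = 25.0; c'Δl = 8.61; W sinα = 1.2
Slice 2: Δl = 1.4/cos11.8° = 1.430 m; N'_2 = 49·cos11.8° − 17·1.430 = 23.7; c'Δl = 6.15; W sinα = 10.0
Slice 3: Δl = 2.2/cos22.4° = 2.380 m; N'_3 = 102·cos22.4° − 1·2.380 = 91.9; c'Δl = 10.23; W sinα = 38.9
Slice 4: Δl = 2.5/cos37.5° = 3.151 m; N'_4 = 53·cos37.5° − 11·3.151 = 7.4; c'Δl = 13.55; W sinα = 32.3
Σc'Δl = 38.5 kN/m; ΣN' = 147.9 kN/m; ΣW sinα = 82.3 kN/m
Resisting = 38.5 + 147.9·tan32.5° = 38.5 + 94.2 = 132.8 kN/m
FS = 132.8 / 82.3 = 1.613

FS = 1.61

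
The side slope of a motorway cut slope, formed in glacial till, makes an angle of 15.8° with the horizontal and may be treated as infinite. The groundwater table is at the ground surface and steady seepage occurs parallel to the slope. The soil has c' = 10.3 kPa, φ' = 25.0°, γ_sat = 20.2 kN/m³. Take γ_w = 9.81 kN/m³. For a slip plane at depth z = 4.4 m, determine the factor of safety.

FS = 1.29

With seepage parallel to the slope and the water table at the surface, the effective normal stress on the slip plane uses the buoyant unit weight γ' = γ_sat − γ_w while the driving shear stress uses γ_sat:
FS = [c' + γ' z cos²β tanφ'] / [γ_sat z sinβ cosβ]
γ' = 20.2 − 9.81 = 10.39 kN/m³
Numerator = 10.3 + 10.39·4.4·cos²15.8°·tan25.0° = 10.3 + 10.39·4.4·0.9259·0.4663 = 30.037 kPa
Denominator = 20.2·4.4·sin15.8°·cos15.8° = 20.2·4.4·0.2723·0.9622 = 23.286 kPa
FS = 30.037 / 23.286 = 1.290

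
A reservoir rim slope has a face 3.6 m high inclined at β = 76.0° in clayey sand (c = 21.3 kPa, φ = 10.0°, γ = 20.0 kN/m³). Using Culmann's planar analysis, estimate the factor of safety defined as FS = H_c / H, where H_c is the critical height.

FS = 1.91

H_c = (4c/γ) · sinβ cosφ / [1 − cos(β − φ)]
    = (4·21.3/20.0) · sin76.0°·cos10.0° / [1 − cos66.0°]
    = 4.260 · 0.9556 / 0.5933 = 6.86 m
FS = H_c / H = 6.86 / 3.6 = 1.906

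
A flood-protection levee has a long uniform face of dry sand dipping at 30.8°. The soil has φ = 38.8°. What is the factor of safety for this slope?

FS = 1.35

For a dry cohesionless infinite slope the factor of safety is FS = tanφ / tanβ.
FS = tan38.8° / tan30.8° = 0.8040 / 0.5961 = 1.349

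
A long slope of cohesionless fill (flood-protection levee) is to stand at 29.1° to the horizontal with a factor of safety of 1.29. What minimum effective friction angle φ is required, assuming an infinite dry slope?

φ = 35.7°

FS = tanφ/tanβ ⇒ tanφ = FS · tanβ = 1.29 · tan29.1° = 0.7180
φ = arctan(0.7180) = 35.68°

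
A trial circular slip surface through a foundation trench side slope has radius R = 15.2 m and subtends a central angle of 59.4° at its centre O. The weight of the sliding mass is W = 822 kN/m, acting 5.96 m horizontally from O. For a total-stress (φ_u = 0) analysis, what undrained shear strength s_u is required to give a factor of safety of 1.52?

FS = s_u·L_a·R / (W·d), so s_u = FS·W·d / (L_a·R).
Arc length L_a = R·θ = 15.2·(59.4°·π/180) = 15.2·1.0367 = 15.76 m
s_u = 1.52·822·5.96 / (15.76·15.2) = 7446.7 / 239.53 = 31.09 kPa

s_u = 31.1 kPa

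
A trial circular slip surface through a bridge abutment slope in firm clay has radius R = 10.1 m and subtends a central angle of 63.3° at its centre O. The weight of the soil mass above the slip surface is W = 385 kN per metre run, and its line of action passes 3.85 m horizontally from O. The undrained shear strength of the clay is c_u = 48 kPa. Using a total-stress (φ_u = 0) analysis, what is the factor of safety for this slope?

FS = 3.65

Taking moments about the centre O, the resisting moment is provided by the undrained shear strength acting along the arc:
Arc length L_a = R·θ = 10.1·(63.3°·π/180) = 10.1·1.1048 = 11.16 m
M_R = c_u·L_a·R = 48·11.16·10.1 = 5409.6 kN·m/m
M_D = W·d = 385·3.85 = 1482.2 kN·m/m
FS = M_R / M_D = 5409.6 / 1482.2 = 3.650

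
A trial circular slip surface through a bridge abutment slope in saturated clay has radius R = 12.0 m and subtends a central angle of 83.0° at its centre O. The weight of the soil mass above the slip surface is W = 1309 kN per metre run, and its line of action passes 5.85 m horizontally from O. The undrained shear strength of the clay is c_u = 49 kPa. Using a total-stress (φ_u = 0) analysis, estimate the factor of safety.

Taking moments about the centre O, the resisting moment is provided by the undrained shear strength acting along the arc:
Arc length L_a = R·θ = 12.0·(83.0°·π/180) = 12.0·1.4486 = 17.38 m
M_R = c_u·L_a·R = 49·17.38·12.0 = 10221.5 kN·m/m
M_D = W·d = 1309·5.85 = 7657.6 kN·m/m
FS = M_R / M_D = 10221.5 / 7657.6 = 1.335

FS = 1.33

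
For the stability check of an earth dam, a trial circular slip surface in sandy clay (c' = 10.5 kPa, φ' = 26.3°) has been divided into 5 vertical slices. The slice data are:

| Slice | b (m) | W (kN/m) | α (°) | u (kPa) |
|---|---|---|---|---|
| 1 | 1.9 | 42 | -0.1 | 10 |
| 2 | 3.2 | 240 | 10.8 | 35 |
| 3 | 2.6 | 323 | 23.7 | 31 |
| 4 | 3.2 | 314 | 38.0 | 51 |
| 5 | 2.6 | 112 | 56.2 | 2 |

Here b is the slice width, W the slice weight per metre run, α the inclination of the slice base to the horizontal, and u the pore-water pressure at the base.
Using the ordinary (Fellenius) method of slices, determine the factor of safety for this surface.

FS = 0.86

Ordinary method of slices: FS = Σ[c'·Δl_i + (W_i cosα_i − u_i·Δl_i)·tanφ'] / Σ W_i sinα_i, with Δl_i = b_i / cosα_i.
Slice 1: Δl = 1.9/cos(-0.1°) = 1.900 m; N'_1 = 42·cos(-0.1°) − 10·1.900 = 23.0; c'Δl = 19.95; W sinα = -0.1
Slice 2: Δl = 3.2/cos10.8° = 3.258 m; N'_2 = 240·cos10.8° − 35·3.258 = 121.7; c'Δl = 34.21; W sinα = 45.0
Slice 3: Δl = 2.6/cos23.7° = 2.839 m; N'_3 = 323·cos23.7° − 31·2.839 = 207.7; c'Δl = 29.81; W sinα = 129.8
Slice 4: Δl = 3.2/cos38.0° = 4.061 m; N'_4 = 314·cos38.0° − 51·4.061 = 40.3; c'Δl = 42.64; W sinα = 193.3
Slice 5: Δl = 2.6/cos56.2° = 4.674 m; N'_5 = 112·cos56.2° − 2·4.674 = 53.0; c'Δl = 49.07; W sinα = 93.1
Σc'Δl = 175.7 kN/m; ΣN' = 445.8 kN/m; ΣW sinα = 461.1 kN/m
Resisting = 175.7 + 445.8·tan26.3° = 175.7 + 220.3 = 396.0 kN/m
FS = 396.0 / 461.1 = 0.859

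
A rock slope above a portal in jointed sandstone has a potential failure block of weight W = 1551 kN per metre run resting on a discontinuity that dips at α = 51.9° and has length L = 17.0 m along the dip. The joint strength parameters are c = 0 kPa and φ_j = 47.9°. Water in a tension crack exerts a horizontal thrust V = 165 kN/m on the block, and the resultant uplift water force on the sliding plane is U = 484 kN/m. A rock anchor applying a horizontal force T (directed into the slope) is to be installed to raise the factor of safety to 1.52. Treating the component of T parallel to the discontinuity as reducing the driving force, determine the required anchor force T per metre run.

Resolving forces along and normal to the sliding plane, with the horizontal anchor force T adding T·sinα to the effective normal force and T·cosα acting up the plane against the driving force:
FS = [cL + (W cosα − U − V sinα + T sinα) tanφ_j] / [W sinα + V cosα − T cosα]
Without the anchor: N' = 343.2 kN/m, driving T_d = 1322.3 kN/m, resisting R = 0·17.0 + 343.2·tan47.9° = 379.8 kN/m, FS = 0.29.
Setting FS = 1.52 and solving for T:
1.52·(1322.3 − T cos51.9°) = 379.8 + T sin51.9°·tan47.9°
T·(sin51.9°·tan47.9° + 1.52·cos51.9°) = 1.52·1322.3 − 379.8
T·(0.7869·1.1067 + 1.52·0.6170) = 2010.0 − 379.8 = 1630.2
T·1.8088 = 1630.2
T = 901.2 kN/m

T = 901 kN/m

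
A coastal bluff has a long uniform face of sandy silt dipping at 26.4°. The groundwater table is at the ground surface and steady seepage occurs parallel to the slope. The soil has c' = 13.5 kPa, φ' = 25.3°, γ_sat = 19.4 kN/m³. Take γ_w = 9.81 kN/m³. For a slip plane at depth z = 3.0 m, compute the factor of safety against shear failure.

FS = 1.05

With seepage parallel to the slope and the water table at the surface, the effective normal stress on the slip plane uses the buoyant unit weight γ' = γ_sat − γ_w while the driving shear stress uses γ_sat:
FS = [c' + γ' z cos²β tanφ'] / [γ_sat z sinβ cosβ]
γ' = 19.4 − 9.81 = 9.59 kN/m³
Numerator = 13.5 + 9.59·3.0·cos²26.4°·tan25.3° = 13.5 + 9.59·3.0·0.8023·0.4727 = 24.411 kPa
Denominator = 19.4·3.0·sin26.4°·cos26.4° = 19.4·3.0·0.4446·0.8957 = 23.179 kPa
FS = 24.411 / 23.179 = 1.053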